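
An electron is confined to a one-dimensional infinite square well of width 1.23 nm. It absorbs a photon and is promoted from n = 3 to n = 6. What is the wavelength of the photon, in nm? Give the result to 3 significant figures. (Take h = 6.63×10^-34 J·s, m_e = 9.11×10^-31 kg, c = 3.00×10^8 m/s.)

E_1 = h²/(8m_eL²) = 3.987×10^-20 J, so ΔE = (6² − 3²)E_1 = 1.076×10^-18 J.
λ = hc/ΔE = (6.63×10^-34·3.00×10^8)/1.076×10^-18 = 1.85×10^-7 m = 185 nm.

λ = 185 nm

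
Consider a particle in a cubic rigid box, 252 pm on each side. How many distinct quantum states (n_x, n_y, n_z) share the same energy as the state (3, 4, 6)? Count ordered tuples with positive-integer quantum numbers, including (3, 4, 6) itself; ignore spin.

The level has n_x² + n_y² + n_z² = 61. The ordered positive-integer solutions are (3, 4, 6), (3, 6, 4), (4, 3, 6), (4, 6, 3), (6, 3, 4), (6, 4, 3).
That gives 6 states.

degeneracy = 6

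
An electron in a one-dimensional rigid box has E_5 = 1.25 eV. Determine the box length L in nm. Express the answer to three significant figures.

L = 2.74 nm

From E_n = n²h²/(8m_eL²), L = n·h/√(8m_eE_n).
E_5 = 1.25 eV = 2.003×10^-19 J, so L = 5·6.626×10^-34/√(8·9.109×10^-31·2.003×10^-19) = 2.74×10^-9 m = 2.74 nm.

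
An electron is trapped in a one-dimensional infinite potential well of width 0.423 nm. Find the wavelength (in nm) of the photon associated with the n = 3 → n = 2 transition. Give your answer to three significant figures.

E_1 = h²/(8m_eL²) = 3.367×10^-19 J, so ΔE = (3² − 2²)E_1 = 1.683×10^-18 J.
λ = hc/ΔE = (6.626×10^-34·2.998×10^8)/1.683×10^-18 = 1.18×10^-7 m = 118 nm.

λ = 118 nm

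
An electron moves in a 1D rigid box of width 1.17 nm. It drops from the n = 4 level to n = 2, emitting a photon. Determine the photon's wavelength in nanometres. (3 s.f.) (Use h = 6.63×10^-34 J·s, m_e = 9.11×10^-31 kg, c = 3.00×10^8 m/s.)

λ = 376 nm

E_1 = h²/(8m_eL²) = 4.406×10^-20 J, so ΔE = (4² − 2²)E_1 = 5.287×10^-19 J.
λ = hc/ΔE = (6.63×10^-34·3.00×10^8)/5.287×10^-19 = 3.76×10^-7 m = 376 nm.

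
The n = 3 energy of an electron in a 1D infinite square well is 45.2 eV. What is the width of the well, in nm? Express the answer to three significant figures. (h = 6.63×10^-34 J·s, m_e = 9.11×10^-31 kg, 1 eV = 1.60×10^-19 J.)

From E_n = n²h²/(8m_eL²), L = n·h/√(8m_eE_n).
E_3 = 45.2 eV = 7.232×10^-18 J, so L = 3·6.63×10^-34/√(8·9.11×10^-31·7.232×10^-18) = 2.74×10^-10 m = 0.274 nm.

L = 0.274 nm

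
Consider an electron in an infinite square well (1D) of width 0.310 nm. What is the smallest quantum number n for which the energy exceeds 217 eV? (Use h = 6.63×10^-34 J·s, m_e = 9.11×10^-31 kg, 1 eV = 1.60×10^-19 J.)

n = 8

E_1 = h²/(8m_eL²) = 6.276×10^-19 J = 3.923 eV.
Need n² > 217/3.923 = 55.31, i.e. n > 7.437.
The smallest integer satisfying this is n = 8.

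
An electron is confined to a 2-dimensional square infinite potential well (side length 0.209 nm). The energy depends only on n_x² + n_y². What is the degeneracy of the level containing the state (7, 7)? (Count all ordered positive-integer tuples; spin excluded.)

degeneracy = 1

The level has n_x² + n_y² = 98. The ordered positive-integer solutions are (7, 7).
That gives 1 state.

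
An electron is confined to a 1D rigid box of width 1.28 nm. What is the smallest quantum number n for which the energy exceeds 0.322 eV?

n = 2

E_1 = h²/(8m_eL²) = 3.677×10^-20 J = 0.2295 eV.
Need n² > 0.322/0.2295 = 1.403, i.e. n > 1.184.
The smallest integer satisfying this is n = 2.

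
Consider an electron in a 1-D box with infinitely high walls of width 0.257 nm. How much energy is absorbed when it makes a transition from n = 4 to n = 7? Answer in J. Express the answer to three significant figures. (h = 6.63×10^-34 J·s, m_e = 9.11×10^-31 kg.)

E_1 = h²/(8m_eL²) = 9.132×10^-19 J.
|ΔE| = |4² − 7²|·E_1 = 33·9.132×10^-19 J = 3.01×10^-17 J.

|ΔE| = 3.01×10^-17 J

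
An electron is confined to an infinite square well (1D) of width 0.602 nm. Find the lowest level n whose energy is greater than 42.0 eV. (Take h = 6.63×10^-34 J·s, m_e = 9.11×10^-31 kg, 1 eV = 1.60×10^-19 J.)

E_1 = h²/(8m_eL²) = 1.664×10^-19 J = 1.040 eV.
Need n² > 42.0/1.040 = 40.38, i.e. n > 6.355.
The smallest integer satisfying this is n = 7.

n = 7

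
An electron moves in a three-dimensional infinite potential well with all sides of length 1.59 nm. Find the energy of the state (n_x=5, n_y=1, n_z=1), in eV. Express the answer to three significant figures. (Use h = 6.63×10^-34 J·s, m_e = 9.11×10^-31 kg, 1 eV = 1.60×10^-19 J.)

For a 3D rectangular well E = (h²/8m_e)·Σ n_i²/L_i² = (6.63×10^-34)²/(8·9.11×10^-31) · [5²/(1.59 nm)² + 1²/(1.59 nm)² + 1²/(1.59 nm)²].
Evaluating gives E = 6.442×10^-19 J = 4.03 eV.

E = 4.03 eV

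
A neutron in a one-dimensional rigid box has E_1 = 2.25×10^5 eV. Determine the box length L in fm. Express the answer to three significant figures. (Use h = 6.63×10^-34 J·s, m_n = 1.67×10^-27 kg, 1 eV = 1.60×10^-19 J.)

L = 30.2 fm

From E_n = n²h²/(8m_nL²), L = n·h/√(8m_nE_n).
E_1 = 2.25×10^5 eV = 3.600×10^-14 J, so L = 1·6.63×10^-34/√(8·1.67×10^-27·3.600×10^-14) = 3.02×10^-14 m = 30.2 fm.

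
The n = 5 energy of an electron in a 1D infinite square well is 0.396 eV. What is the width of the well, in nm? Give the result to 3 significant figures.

L = 4.87 nm

From E_n = n²h²/(8m_eL²), L = n·h/√(8m_eE_n).
E_5 = 0.396 eV = 6.344×10^-20 J, so L = 5·6.626×10^-34/√(8·9.109×10^-31·6.344×10^-20) = 4.87×10^-9 m = 4.87 nm.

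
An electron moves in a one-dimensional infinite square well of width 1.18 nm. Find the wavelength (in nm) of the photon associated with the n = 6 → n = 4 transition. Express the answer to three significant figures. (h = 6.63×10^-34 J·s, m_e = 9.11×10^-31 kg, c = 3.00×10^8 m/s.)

λ = 230 nm

E_1 = h²/(8m_eL²) = 4.332×10^-20 J, so ΔE = (6² − 4²)E_1 = 8.664×10^-19 J.
λ = hc/ΔE = (6.63×10^-34·3.00×10^8)/8.664×10^-19 = 2.30×10^-7 m = 230 nm.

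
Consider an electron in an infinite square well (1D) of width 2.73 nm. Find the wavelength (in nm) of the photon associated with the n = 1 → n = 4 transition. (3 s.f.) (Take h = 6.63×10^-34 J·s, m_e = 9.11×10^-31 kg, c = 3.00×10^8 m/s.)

E_1 = h²/(8m_eL²) = 8.093×10^-21 J, so ΔE = (4² − 1²)E_1 = 1.214×10^-19 J.
λ = hc/ΔE = (6.63×10^-34·3.00×10^8)/1.214×10^-19 = 1.64×10^-6 m = 1.64×10^3 nm.

λ = 1.64×10^3 nm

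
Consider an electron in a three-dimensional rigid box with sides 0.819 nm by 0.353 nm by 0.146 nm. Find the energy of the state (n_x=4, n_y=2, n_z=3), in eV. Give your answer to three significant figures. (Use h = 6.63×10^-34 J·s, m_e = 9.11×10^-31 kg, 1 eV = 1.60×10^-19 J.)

E = 180 eV

For a 3D rectangular well E = (h²/8m_e)·Σ n_i²/L_i² = (6.63×10^-34)²/(8·9.11×10^-31) · [4²/(0.819 nm)² + 2²/(0.353 nm)² + 3²/(0.146 nm)²].
Evaluating gives E = 2.884×10^-17 J = 180 eV.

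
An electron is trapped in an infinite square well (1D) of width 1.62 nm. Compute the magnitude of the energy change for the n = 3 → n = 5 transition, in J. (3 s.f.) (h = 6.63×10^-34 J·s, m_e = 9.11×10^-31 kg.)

E_1 = h²/(8m_eL²) = 2.298×10^-20 J.
|ΔE| = |3² − 5²|·E_1 = 16·2.298×10^-20 J = 3.68×10^-19 J.

|ΔE| = 3.68×10^-19 J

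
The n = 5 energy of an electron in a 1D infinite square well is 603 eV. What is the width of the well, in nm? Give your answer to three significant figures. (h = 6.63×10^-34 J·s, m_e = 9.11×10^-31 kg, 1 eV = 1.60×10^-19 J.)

From E_n = n²h²/(8m_eL²), L = n·h/√(8m_eE_n).
E_5 = 603 eV = 9.648×10^-17 J, so L = 5·6.63×10^-34/√(8·9.11×10^-31·9.648×10^-17) = 1.25×10^-10 m = 0.125 nm.

L = 0.125 nm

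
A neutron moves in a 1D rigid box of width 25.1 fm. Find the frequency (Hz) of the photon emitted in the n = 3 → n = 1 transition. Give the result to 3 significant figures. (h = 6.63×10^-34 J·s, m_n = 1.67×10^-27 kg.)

f = 6.30×10^20 Hz

E_1 = h²/(8m_nL²) = 5.222×10^-14 J and ΔE = (3² − 1²)E_1 = 4.178×10^-13 J.
f = ΔE/h = 4.178×10^-13/6.63×10^-34 = 6.30×10^20 Hz.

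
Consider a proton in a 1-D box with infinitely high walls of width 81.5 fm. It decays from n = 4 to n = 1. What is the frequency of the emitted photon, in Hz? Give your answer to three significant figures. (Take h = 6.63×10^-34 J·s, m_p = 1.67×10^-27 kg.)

E_1 = h²/(8m_pL²) = 4.953×10^-15 J and ΔE = (4² − 1²)E_1 = 7.430×10^-14 J.
f = ΔE/h = 7.430×10^-14/6.63×10^-34 = 1.12×10^20 Hz.

f = 1.12×10^20 Hz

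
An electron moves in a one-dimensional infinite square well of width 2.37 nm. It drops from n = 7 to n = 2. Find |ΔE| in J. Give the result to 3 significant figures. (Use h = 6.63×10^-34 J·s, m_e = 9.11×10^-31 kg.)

|ΔE| = 4.83×10^-19 J

E_1 = h²/(8m_eL²) = 1.074×10^-20 J.
|ΔE| = |7² − 2²|·E_1 = 45·1.074×10^-20 J = 4.83×10^-19 J.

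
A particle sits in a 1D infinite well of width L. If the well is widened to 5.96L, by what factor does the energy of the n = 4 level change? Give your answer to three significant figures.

E_n ∝ 1/L², so the energy scales by 1/5.96² = 0.0282.

0.0282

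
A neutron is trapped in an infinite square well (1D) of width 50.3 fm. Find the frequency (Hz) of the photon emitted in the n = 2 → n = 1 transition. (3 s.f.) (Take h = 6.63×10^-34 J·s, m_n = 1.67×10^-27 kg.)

f = 5.88×10^19 Hz

E_1 = h²/(8m_nL²) = 1.300×10^-14 J and ΔE = (2² − 1²)E_1 = 3.900×10^-14 J.
f = ΔE/h = 3.900×10^-14/6.63×10^-34 = 5.88×10^19 Hz.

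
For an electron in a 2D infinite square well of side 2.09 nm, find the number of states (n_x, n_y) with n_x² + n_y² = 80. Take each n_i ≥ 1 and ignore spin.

degeneracy = 2

The level has n_x² + n_y² = 80. The ordered positive-integer solutions are (4, 8), (8, 4).
That gives 2 states.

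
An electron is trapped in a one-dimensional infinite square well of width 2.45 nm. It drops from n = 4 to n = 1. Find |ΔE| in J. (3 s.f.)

E_1 = h²/(8m_eL²) = 1.004×10^-20 J.
|ΔE| = |4² − 1²|·E_1 = 15·1.004×10^-20 J = 1.51×10^-19 J.

|ΔE| = 1.51×10^-19 J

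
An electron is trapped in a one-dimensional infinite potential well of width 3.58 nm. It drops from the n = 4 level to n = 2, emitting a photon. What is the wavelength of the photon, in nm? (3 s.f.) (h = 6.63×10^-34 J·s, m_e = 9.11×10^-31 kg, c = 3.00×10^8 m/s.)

λ = 3.52×10^3 nm

E_1 = h²/(8m_eL²) = 4.706×10^-21 J, so ΔE = (4² − 2²)E_1 = 5.647×10^-20 J.
λ = hc/ΔE = (6.63×10^-34·3.00×10^8)/5.647×10^-20 = 3.52×10^-6 m = 3.52×10^3 nm.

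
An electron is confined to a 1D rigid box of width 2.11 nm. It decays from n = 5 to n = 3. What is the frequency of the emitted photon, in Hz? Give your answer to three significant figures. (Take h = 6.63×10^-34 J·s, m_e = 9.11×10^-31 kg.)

E_1 = h²/(8m_eL²) = 1.355×10^-20 J and ΔE = (5² − 3²)E_1 = 2.168×10^-19 J.
f = ΔE/h = 2.168×10^-19/6.63×10^-34 = 3.27×10^14 Hz.

f = 3.27×10^14 Hz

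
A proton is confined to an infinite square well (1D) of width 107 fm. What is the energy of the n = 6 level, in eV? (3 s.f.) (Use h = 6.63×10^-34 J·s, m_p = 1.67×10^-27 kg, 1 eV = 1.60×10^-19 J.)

For an infinite well E_n = n²h²/(8m_pL²), so E_1 = h²/(8m_pL²) = (6.63×10^-34)²/(8·1.67×10^-27·(1.07×10^-13 m)²) = 2.874×10^-15 J.
Then E_6 = 6²·E_1 = 36·2.874×10^-15 J = 1.035×10^-13 J.
Converting, E_6 = 1.035×10^-13 J / (1.60×10^-19 J/eV) = 6.47×10^5 eV.

E_6 = 6.47×10^5 eV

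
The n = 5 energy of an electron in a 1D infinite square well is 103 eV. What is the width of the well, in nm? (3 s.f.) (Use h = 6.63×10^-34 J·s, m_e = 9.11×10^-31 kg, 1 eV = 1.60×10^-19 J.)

L = 0.302 nm

From E_n = n²h²/(8m_eL²), L = n·h/√(8m_eE_n).
E_5 = 103 eV = 1.648×10^-17 J, so L = 5·6.63×10^-34/√(8·9.11×10^-31·1.648×10^-17) = 3.02×10^-10 m = 0.302 nm.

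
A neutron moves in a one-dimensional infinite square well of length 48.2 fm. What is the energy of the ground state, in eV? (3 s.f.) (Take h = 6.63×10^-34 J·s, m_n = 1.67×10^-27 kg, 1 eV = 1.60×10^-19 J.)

E_1 = 8.85×10^4 eV

For an infinite well E_n = n²h²/(8m_nL²), so E_1 = h²/(8m_nL²) = (6.63×10^-34)²/(8·1.67×10^-27·(4.82×10^-14 m)²) = 1.416×10^-14 J.
Converting, E_1 = 1.416×10^-14 J / (1.60×10^-19 J/eV) = 8.85×10^4 eV.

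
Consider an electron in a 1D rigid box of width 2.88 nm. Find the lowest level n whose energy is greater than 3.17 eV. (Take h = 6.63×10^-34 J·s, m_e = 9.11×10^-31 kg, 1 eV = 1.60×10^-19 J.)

n = 9

E_1 = h²/(8m_eL²) = 7.272×10^-21 J = 0.04545 eV.
Need n² > 3.17/0.04545 = 69.75, i.e. n > 8.352.
The smallest integer satisfying this is n = 9.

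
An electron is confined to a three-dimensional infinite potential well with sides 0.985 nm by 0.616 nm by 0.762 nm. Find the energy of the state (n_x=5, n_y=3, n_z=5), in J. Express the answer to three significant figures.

E = 5.58×10^-18 J

For a 3D rectangular well E = (h²/8m_e)·Σ n_i²/L_i² = (6.626×10^-34)²/(8·9.109×10^-31) · [5²/(0.985 nm)² + 3²/(0.616 nm)² + 5²/(0.762 nm)²].
Evaluating gives E = 5.58×10^-18 J.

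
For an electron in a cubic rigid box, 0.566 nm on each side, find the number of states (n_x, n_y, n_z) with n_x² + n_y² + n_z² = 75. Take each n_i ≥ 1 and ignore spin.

The level has n_x² + n_y² + n_z² = 75. The ordered positive-integer solutions are (1, 5, 7), (1, 7, 5), (5, 1, 7), (5, 5, 5), (5, 7, 1), (7, 1, 5), (7, 5, 1).
That gives 7 states.

degeneracy = 7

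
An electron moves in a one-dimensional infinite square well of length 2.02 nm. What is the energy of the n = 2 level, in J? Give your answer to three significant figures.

For an infinite well E_n = n²h²/(8m_eL²), so E_1 = h²/(8m_eL²) = (6.626×10^-34)²/(8·9.109×10^-31·(2.02×10^-9 m)²) = 1.477×10^-20 J.
Then E_2 = 2²·E_1 = 4·1.477×10^-20 J = 5.91×10^-20 J.

E_2 = 5.91×10^-20 J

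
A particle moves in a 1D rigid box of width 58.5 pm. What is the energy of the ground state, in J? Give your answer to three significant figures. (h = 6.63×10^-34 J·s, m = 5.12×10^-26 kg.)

For an infinite well E_n = n²h²/(8mL²), so E_1 = h²/(8mL²) = (6.63×10^-34)²/(8·5.12×10^-26·(5.85×10^-11 m)²) = 3.136×10^-22 J.

E_1 = 3.14×10^-22 J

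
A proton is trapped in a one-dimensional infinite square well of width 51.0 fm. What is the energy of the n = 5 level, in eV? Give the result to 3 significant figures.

For an infinite well E_n = n²h²/(8m_pL²), so E_1 = h²/(8m_pL²) = (6.626×10^-34)²/(8·1.673×10^-27·(5.10×10^-14 m)²) = 1.261×10^-14 J.
Then E_5 = 5²·E_1 = 25·1.261×10^-14 J = 3.152×10^-13 J.
Converting, E_5 = 3.152×10^-13 J / (1.602×10^-19 J/eV) = 1.97×10^6 eV.

E_5 = 1.97×10^6 eV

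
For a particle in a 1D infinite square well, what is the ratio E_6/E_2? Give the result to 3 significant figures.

E_n ∝ n², so E_6/E_2 = 6²/2² = 36/4 = 9.00.

9.00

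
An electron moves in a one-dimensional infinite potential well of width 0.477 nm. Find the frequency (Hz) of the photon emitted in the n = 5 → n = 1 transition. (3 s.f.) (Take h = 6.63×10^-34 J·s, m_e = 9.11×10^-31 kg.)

f = 9.60×10^15 Hz

E_1 = h²/(8m_eL²) = 2.651×10^-19 J and ΔE = (5² − 1²)E_1 = 6.362×10^-18 J.
f = ΔE/h = 6.362×10^-18/6.63×10^-34 = 9.60×10^15 Hz.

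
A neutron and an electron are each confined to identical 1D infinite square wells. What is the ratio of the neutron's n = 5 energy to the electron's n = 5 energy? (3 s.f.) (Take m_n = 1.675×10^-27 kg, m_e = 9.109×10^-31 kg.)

E_n ∝ 1/m at fixed n and L, so the ratio is m_e/m_n = 9.109×10^-31/1.675×10^-27 = 5.44×10^-4.

5.44×10^-4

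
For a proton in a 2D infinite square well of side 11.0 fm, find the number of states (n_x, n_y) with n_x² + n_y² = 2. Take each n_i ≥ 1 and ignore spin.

degeneracy = 1

The level has n_x² + n_y² = 2. The ordered positive-integer solutions are (1, 1).
That gives 1 state.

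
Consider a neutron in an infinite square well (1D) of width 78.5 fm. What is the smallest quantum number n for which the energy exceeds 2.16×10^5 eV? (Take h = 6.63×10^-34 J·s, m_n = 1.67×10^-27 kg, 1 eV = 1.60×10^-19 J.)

n = 3

E_1 = h²/(8m_nL²) = 5.339×10^-15 J = 3.337×10^4 eV.
Need n² > 2.16×10^5/3.337×10^4 = 6.473, i.e. n > 2.544.
The smallest integer satisfying this is n = 3.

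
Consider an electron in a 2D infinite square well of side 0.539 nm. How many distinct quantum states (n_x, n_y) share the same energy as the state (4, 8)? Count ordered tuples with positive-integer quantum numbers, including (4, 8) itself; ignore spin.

degeneracy = 2

The level has n_x² + n_y² = 80. The ordered positive-integer solutions are (4, 8), (8, 4).
That gives 2 states.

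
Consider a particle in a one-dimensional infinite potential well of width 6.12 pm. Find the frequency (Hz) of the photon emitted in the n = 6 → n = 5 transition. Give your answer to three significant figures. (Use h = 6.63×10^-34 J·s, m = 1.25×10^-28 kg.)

f = 1.95×10^17 Hz

E_1 = h²/(8mL²) = 1.174×10^-17 J and ΔE = (6² − 5²)E_1 = 1.291×10^-16 J.
f = ΔE/h = 1.291×10^-16/6.63×10^-34 = 1.95×10^17 Hz.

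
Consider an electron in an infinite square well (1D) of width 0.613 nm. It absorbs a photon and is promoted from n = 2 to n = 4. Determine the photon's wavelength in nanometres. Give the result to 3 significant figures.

λ = 103 nm

E_1 = h²/(8m_eL²) = 1.603×10^-19 J, so ΔE = (4² − 2²)E_1 = 1.924×10^-18 J.
λ = hc/ΔE = (6.626×10^-34·2.998×10^8)/1.924×10^-18 = 1.03×10^-7 m = 103 nm.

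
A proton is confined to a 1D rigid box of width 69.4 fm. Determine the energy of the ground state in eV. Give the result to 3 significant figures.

For an infinite well E_n = n²h²/(8m_pL²), so E_1 = h²/(8m_pL²) = (6.626×10^-34)²/(8·1.673×10^-27·(6.94×10^-14 m)²) = 6.811×10^-15 J.
Converting, E_1 = 6.811×10^-15 J / (1.602×10^-19 J/eV) = 4.25×10^4 eV.

E_1 = 4.25×10^4 eV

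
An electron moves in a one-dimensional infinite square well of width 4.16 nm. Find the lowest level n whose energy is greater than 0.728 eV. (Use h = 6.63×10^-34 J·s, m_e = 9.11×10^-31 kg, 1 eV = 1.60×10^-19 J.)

E_1 = h²/(8m_eL²) = 3.485×10^-21 J = 0.02178 eV.
Need n² > 0.728/0.02178 = 33.43, i.e. n > 5.782.
The smallest integer satisfying this is n = 6.

n = 6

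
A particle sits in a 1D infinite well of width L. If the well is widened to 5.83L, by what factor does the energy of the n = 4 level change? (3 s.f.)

0.0294

E_n ∝ 1/L², so the energy scales by 1/5.83² = 0.0294.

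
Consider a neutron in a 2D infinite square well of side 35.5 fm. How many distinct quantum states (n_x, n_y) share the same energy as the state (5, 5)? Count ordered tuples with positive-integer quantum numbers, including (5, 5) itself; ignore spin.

The level has n_x² + n_y² = 50. The ordered positive-integer solutions are (1, 7), (5, 5), (7, 1).
That gives 3 states.

degeneracy = 3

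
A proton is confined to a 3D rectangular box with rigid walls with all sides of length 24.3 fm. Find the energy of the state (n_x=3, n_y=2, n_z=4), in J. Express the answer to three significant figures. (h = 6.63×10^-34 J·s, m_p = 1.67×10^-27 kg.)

For a 3D rectangular well E = (h²/8m_p)·Σ n_i²/L_i² = (6.63×10^-34)²/(8·1.67×10^-27) · [3²/(24.3 fm)² + 2²/(24.3 fm)² + 4²/(24.3 fm)²].
Evaluating gives E = 1.62×10^-12 J.

E = 1.62×10^-12 J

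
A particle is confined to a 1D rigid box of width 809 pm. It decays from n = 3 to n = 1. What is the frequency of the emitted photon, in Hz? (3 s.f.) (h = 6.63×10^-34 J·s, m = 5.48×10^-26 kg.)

E_1 = h²/(8mL²) = 1.532×10^-24 J and ΔE = (3² − 1²)E_1 = 1.226×10^-23 J.
f = ΔE/h = 1.226×10^-23/6.63×10^-34 = 1.85×10^10 Hz.

f = 1.85×10^10 Hz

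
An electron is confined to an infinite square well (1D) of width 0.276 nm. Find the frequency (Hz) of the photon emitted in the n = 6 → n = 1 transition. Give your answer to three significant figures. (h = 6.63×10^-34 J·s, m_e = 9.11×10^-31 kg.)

f = 4.18×10^16 Hz

E_1 = h²/(8m_eL²) = 7.918×10^-19 J and ΔE = (6² − 1²)E_1 = 2.771×10^-17 J.
f = ΔE/h = 2.771×10^-17/6.63×10^-34 = 4.18×10^16 Hz.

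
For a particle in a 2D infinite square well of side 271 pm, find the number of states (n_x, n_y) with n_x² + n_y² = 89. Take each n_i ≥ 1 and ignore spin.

degeneracy = 2

The level has n_x² + n_y² = 89. The ordered positive-integer solutions are (5, 8), (8, 5).
That gives 2 states.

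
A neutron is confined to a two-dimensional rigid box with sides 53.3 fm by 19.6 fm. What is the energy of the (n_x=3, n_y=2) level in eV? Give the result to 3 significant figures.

E = 2.78×10^6 eV

For a 2D rectangular well E = (h²/8m_n)·Σ n_i²/L_i² = (6.626×10^-34)²/(8·1.675×10^-27) · [3²/(53.3 fm)² + 2²/(19.6 fm)²].
Evaluating gives E = 4.449×10^-13 J = 2.78×10^6 eV.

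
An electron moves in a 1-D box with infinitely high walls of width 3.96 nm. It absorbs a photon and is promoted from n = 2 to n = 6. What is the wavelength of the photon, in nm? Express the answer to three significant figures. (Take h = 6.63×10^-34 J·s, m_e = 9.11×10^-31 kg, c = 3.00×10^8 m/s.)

E_1 = h²/(8m_eL²) = 3.846×10^-21 J, so ΔE = (6² − 2²)E_1 = 1.231×10^-19 J.
λ = hc/ΔE = (6.63×10^-34·3.00×10^8)/1.231×10^-19 = 1.62×10^-6 m = 1.62×10^3 nm.

λ = 1.62×10^3 nm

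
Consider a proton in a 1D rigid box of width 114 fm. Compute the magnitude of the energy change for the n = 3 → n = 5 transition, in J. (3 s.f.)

E_1 = h²/(8m_pL²) = 2.524×10^-15 J.
|ΔE| = |3² − 5²|·E_1 = 16·2.524×10^-15 J = 4.04×10^-14 J.

|ΔE| = 4.04×10^-14 J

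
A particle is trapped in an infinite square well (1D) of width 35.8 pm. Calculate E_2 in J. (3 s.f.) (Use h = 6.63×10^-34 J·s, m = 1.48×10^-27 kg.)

For an infinite well E_n = n²h²/(8mL²), so E_1 = h²/(8mL²) = (6.63×10^-34)²/(8·1.48×10^-27·(3.58×10^-11 m)²) = 2.897×10^-20 J.
Then E_2 = 2²·E_1 = 4·2.897×10^-20 J = 1.16×10^-19 J.

E_2 = 1.16×10^-19 J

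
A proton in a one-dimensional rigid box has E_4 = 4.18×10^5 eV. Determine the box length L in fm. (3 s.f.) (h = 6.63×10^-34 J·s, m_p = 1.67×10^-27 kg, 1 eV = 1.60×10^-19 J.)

L = 88.7 fm

From E_n = n²h²/(8m_pL²), L = n·h/√(8m_pE_n).
E_4 = 4.18×10^5 eV = 6.688×10^-14 J, so L = 4·6.63×10^-34/√(8·1.67×10^-27·6.688×10^-14) = 8.87×10^-14 m = 88.7 fm.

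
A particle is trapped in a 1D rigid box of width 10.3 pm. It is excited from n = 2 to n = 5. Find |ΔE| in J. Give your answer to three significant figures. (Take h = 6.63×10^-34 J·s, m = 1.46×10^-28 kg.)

|ΔE| = 7.45×10^-17 J

E_1 = h²/(8mL²) = 3.547×10^-18 J.
|ΔE| = |2² − 5²|·E_1 = 21·3.547×10^-18 J = 7.45×10^-17 J.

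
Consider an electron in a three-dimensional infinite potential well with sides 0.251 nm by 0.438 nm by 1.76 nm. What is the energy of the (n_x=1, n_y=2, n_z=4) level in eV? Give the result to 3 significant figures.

E = 15.8 eV

For a 3D rectangular well E = (h²/8m_e)·Σ n_i²/L_i² = (6.626×10^-34)²/(8·9.109×10^-31) · [1²/(0.251 nm)² + 2²/(0.438 nm)² + 4²/(1.76 nm)²].
Evaluating gives E = 2.524×10^-18 J = 15.8 eV.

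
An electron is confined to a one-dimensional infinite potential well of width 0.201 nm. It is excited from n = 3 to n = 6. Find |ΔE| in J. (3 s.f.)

E_1 = h²/(8m_eL²) = 1.491×10^-18 J.
|ΔE| = |3² − 6²|·E_1 = 27·1.491×10^-18 J = 4.03×10^-17 J.

|ΔE| = 4.03×10^-17 J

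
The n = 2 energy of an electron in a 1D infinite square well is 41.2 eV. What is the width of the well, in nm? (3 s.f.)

From E_n = n²h²/(8m_eL²), L = n·h/√(8m_eE_n).
E_2 = 41.2 eV = 6.600×10^-18 J, so L = 2·6.626×10^-34/√(8·9.109×10^-31·6.600×10^-18) = 1.91×10^-10 m = 0.191 nm.

L = 0.191 nm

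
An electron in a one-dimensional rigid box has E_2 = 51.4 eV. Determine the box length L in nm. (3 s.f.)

From E_n = n²h²/(8m_eL²), L = n·h/√(8m_eE_n).
E_2 = 51.4 eV = 8.234×10^-18 J, so L = 2·6.626×10^-34/√(8·9.109×10^-31·8.234×10^-18) = 1.71×10^-10 m = 0.171 nm.

L = 0.171 nm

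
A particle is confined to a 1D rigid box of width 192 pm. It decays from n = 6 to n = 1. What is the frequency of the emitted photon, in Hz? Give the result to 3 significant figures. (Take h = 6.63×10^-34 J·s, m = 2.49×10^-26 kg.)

f = 3.16×10^12 Hz

E_1 = h²/(8mL²) = 5.986×10^-23 J and ΔE = (6² − 1²)E_1 = 2.095×10^-21 J.
f = ΔE/h = 2.095×10^-21/6.63×10^-34 = 3.16×10^12 Hz.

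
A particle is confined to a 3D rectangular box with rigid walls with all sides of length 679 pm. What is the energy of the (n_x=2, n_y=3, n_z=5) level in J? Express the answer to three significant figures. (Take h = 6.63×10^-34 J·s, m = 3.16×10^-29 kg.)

For a 3D rectangular well E = (h²/8m)·Σ n_i²/L_i² = (6.63×10^-34)²/(8·3.16×10^-29) · [2²/(679 pm)² + 3²/(679 pm)² + 5²/(679 pm)²].
Evaluating gives E = 1.43×10^-19 J.

E = 1.43×10^-19 J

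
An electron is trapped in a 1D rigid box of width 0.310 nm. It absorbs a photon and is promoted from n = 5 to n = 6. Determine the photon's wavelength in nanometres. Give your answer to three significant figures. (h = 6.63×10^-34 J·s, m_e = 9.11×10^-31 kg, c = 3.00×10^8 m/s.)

λ = 28.8 nm

E_1 = h²/(8m_eL²) = 6.276×10^-19 J, so ΔE = (6² − 5²)E_1 = 6.904×10^-18 J.
λ = hc/ΔE = (6.63×10^-34·3.00×10^8)/6.904×10^-18 = 2.88×10^-8 m = 28.8 nm.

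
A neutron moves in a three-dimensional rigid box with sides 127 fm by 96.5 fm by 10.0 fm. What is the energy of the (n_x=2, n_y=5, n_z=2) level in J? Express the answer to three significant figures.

For a 3D rectangular well E = (h²/8m_n)·Σ n_i²/L_i² = (6.626×10^-34)²/(8·1.675×10^-27) · [2²/(127 fm)² + 5²/(96.5 fm)² + 2²/(10.0 fm)²].
Evaluating gives E = 1.41×10^-12 J.

E = 1.41×10^-12 J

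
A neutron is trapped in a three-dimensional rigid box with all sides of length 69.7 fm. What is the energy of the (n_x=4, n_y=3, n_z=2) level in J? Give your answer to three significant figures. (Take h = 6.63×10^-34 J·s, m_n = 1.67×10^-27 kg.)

For a 3D rectangular well E = (h²/8m_n)·Σ n_i²/L_i² = (6.63×10^-34)²/(8·1.67×10^-27) · [4²/(69.7 fm)² + 3²/(69.7 fm)² + 2²/(69.7 fm)²].
Evaluating gives E = 1.96×10^-13 J.

E = 1.96×10^-13 J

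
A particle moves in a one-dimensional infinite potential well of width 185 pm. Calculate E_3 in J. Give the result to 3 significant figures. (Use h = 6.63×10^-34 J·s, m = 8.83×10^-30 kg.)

E_3 = 1.64×10^-18 J

For an infinite well E_n = n²h²/(8mL²), so E_1 = h²/(8mL²) = (6.63×10^-34)²/(8·8.83×10^-30·(1.85×10^-10 m)²) = 1.818×10^-19 J.
Then E_3 = 3²·E_1 = 9·1.818×10^-19 J = 1.64×10^-18 J.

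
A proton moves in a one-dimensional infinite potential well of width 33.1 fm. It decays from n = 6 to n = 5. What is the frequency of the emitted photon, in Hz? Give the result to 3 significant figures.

f = 4.97×10^20 Hz

E_1 = h²/(8m_pL²) = 2.994×10^-14 J and ΔE = (6² − 5²)E_1 = 3.293×10^-13 J.
f = ΔE/h = 3.293×10^-13/6.626×10^-34 = 4.97×10^20 Hz.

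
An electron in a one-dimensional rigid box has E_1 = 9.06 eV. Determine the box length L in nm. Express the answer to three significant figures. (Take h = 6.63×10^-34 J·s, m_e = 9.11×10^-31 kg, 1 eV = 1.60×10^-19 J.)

From E_n = n²h²/(8m_eL²), L = n·h/√(8m_eE_n).
E_1 = 9.06 eV = 1.450×10^-18 J, so L = 1·6.63×10^-34/√(8·9.11×10^-31·1.450×10^-18) = 2.04×10^-10 m = 0.204 nm.

L = 0.204 nm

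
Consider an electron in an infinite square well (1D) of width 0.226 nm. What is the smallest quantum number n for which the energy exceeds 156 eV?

E_1 = h²/(8m_eL²) = 1.180×10^-18 J = 7.366 eV.
Need n² > 156/7.366 = 21.18, i.e. n > 4.602.
The smallest integer satisfying this is n = 5.

n = 5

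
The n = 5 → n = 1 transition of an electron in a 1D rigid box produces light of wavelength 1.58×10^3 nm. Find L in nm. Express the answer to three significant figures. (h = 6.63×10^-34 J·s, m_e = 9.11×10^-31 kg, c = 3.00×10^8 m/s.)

The photon carries ΔE = hc/λ = 6.63×10^-34·3.00×10^8/1.58×10^-6 m = 1.259×10^-19 J.
Since ΔE = (5² − 1²)E_1, E_1 = 5.246×10^-21 J, and L = h/√(8m_eE_1) = 3.39×10^-9 m = 3.39 nm.

L = 3.39 nm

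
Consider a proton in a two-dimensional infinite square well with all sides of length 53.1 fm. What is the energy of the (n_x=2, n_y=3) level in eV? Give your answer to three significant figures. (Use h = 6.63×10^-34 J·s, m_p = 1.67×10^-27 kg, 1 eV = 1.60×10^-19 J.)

E = 9.48×10^5 eV

For a 2D rectangular well E = (h²/8m_p)·Σ n_i²/L_i² = (6.63×10^-34)²/(8·1.67×10^-27) · [2²/(53.1 fm)² + 3²/(53.1 fm)²].
Evaluating gives E = 1.517×10^-13 J = 9.48×10^5 eV.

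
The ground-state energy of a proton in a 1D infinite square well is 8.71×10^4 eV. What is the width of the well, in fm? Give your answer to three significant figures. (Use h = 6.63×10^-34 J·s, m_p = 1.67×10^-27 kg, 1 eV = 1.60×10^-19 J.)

L = 48.6 fm

From E_n = n²h²/(8m_pL²), L = n·h/√(8m_pE_n).
E_1 = 8.71×10^4 eV = 1.394×10^-14 J, so L = 1·6.63×10^-34/√(8·1.67×10^-27·1.394×10^-14) = 4.86×10^-14 m = 48.6 fm.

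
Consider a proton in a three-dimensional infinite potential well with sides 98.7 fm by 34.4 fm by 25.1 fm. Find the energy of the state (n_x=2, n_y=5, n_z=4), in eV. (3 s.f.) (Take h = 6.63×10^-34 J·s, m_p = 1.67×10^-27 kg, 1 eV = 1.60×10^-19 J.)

E = 9.65×10^6 eV

For a 3D rectangular well E = (h²/8m_p)·Σ n_i²/L_i² = (6.63×10^-34)²/(8·1.67×10^-27) · [2²/(98.7 fm)² + 5²/(34.4 fm)² + 4²/(25.1 fm)²].
Evaluating gives E = 1.544×10^-12 J = 9.65×10^6 eV.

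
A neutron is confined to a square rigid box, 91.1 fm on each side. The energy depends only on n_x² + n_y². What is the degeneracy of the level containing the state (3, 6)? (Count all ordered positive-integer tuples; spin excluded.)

The level has n_x² + n_y² = 45. The ordered positive-integer solutions are (3, 6), (6, 3).
That gives 2 states.

degeneracy = 2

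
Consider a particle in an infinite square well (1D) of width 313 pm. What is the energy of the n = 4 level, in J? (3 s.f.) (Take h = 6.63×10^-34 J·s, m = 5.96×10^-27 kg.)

E_4 = 1.51×10^-21 J

For an infinite well E_n = n²h²/(8mL²), so E_1 = h²/(8mL²) = (6.63×10^-34)²/(8·5.96×10^-27·(3.13×10^-10 m)²) = 9.410×10^-23 J.
Then E_4 = 4²·E_1 = 16·9.410×10^-23 J = 1.51×10^-21 J.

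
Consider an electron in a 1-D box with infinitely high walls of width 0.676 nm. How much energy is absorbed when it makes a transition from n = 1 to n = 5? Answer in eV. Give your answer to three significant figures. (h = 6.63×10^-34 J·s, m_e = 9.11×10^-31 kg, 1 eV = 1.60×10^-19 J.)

E_1 = h²/(8m_eL²) = 1.320×10^-19 J.
|ΔE| = |1² − 5²|·E_1 = 24·1.320×10^-19 J = 3.168×10^-18 J = 19.8 eV.

|ΔE| = 19.8 eV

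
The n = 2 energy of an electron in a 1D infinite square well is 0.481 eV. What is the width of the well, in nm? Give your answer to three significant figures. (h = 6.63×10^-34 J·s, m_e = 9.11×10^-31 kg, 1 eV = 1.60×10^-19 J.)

L = 1.77 nm

From E_n = n²h²/(8m_eL²), L = n·h/√(8m_eE_n).
E_2 = 0.481 eV = 7.696×10^-20 J, so L = 2·6.63×10^-34/√(8·9.11×10^-31·7.696×10^-20) = 1.77×10^-9 m = 1.77 nm.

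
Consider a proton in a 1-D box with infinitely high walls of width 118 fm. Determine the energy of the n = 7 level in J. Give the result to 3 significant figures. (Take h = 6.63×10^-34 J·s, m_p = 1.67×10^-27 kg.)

For an infinite well E_n = n²h²/(8m_pL²), so E_1 = h²/(8m_pL²) = (6.63×10^-34)²/(8·1.67×10^-27·(1.18×10^-13 m)²) = 2.363×10^-15 J.
Then E_7 = 7²·E_1 = 49·2.363×10^-15 J = 1.16×10^-13 J.

E_7 = 1.16×10^-13 J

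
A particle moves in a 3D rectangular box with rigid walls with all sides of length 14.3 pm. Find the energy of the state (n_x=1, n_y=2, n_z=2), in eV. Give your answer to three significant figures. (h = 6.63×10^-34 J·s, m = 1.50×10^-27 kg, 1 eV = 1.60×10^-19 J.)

For a 3D rectangular well E = (h²/8m)·Σ n_i²/L_i² = (6.63×10^-34)²/(8·1.50×10^-27) · [1²/(14.3 pm)² + 2²/(14.3 pm)² + 2²/(14.3 pm)²].
Evaluating gives E = 1.612×10^-18 J = 10.1 eV.

E = 10.1 eV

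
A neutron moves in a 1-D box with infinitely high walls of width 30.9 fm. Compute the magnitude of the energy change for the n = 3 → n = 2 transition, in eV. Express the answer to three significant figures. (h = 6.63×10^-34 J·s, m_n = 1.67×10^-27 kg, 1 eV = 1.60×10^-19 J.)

E_1 = h²/(8m_nL²) = 3.446×10^-14 J.
|ΔE| = |3² − 2²|·E_1 = 5·3.446×10^-14 J = 1.723×10^-13 J = 1.08×10^6 eV.

|ΔE| = 1.08×10^6 eV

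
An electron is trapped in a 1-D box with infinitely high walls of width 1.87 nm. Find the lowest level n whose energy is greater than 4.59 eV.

n = 7

E_1 = h²/(8m_eL²) = 1.723×10^-20 J = 0.1076 eV.
Need n² > 4.59/0.1076 = 42.66, i.e. n > 6.531.
The smallest integer satisfying this is n = 7.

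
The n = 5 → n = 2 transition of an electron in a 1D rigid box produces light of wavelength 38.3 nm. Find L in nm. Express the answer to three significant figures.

L = 0.494 nm

The photon carries ΔE = hc/λ = 6.626×10^-34·2.998×10^8/3.83×10^-8 m = 5.187×10^-18 J.
Since ΔE = (5² − 2²)E_1, E_1 = 2.470×10^-19 J, and L = h/√(8m_eE_1) = 4.94×10^-10 m = 0.494 nm.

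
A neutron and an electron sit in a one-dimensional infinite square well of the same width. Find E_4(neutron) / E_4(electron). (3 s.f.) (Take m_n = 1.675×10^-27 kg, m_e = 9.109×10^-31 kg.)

5.44×10^-4

E_n ∝ 1/m at fixed n and L, so the ratio is m_e/m_n = 9.109×10^-31/1.675×10^-27 = 5.44×10^-4.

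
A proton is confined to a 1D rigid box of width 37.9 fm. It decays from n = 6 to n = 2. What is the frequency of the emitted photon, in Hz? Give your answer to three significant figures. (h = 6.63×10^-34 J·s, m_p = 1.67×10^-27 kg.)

E_1 = h²/(8m_pL²) = 2.291×10^-14 J and ΔE = (6² − 2²)E_1 = 7.331×10^-13 J.
f = ΔE/h = 7.331×10^-13/6.63×10^-34 = 1.11×10^21 Hz.

f = 1.11×10^21 Hz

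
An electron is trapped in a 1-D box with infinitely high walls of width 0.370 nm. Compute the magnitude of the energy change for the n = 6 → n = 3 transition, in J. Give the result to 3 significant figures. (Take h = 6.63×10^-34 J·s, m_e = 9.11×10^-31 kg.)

|ΔE| = 1.19×10^-17 J

E_1 = h²/(8m_eL²) = 4.406×10^-19 J.
|ΔE| = |6² − 3²|·E_1 = 27·4.406×10^-19 J = 1.19×10^-17 J.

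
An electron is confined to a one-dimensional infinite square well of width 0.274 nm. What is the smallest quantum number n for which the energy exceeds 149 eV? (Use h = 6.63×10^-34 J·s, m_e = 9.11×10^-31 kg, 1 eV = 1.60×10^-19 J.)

E_1 = h²/(8m_eL²) = 8.034×10^-19 J = 5.021 eV.
Need n² > 149/5.021 = 29.68, i.e. n > 5.448.
The smallest integer satisfying this is n = 6.

n = 6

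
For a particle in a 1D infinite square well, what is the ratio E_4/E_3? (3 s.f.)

E_n ∝ n², so E_4/E_3 = 4²/3² = 16/9 = 1.78.

1.78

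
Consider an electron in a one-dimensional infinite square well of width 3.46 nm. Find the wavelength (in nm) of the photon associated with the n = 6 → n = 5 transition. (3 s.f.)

E_1 = h²/(8m_eL²) = 5.033×10^-21 J, so ΔE = (6² − 5²)E_1 = 5.536×10^-20 J.
λ = hc/ΔE = (6.626×10^-34·2.998×10^8)/5.536×10^-20 = 3.59×10^-6 m = 3.59×10^3 nm.

λ = 3.59×10^3 nm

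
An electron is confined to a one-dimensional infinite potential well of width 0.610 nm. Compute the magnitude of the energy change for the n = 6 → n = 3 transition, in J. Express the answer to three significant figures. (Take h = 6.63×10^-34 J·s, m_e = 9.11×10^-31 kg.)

|ΔE| = 4.38×10^-18 J

E_1 = h²/(8m_eL²) = 1.621×10^-19 J.
|ΔE| = |6² − 3²|·E_1 = 27·1.621×10^-19 J = 4.38×10^-18 J.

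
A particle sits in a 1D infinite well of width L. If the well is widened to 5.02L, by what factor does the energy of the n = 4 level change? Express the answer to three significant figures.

E_n ∝ 1/L², so the energy scales by 1/5.02² = 0.0397.

0.0397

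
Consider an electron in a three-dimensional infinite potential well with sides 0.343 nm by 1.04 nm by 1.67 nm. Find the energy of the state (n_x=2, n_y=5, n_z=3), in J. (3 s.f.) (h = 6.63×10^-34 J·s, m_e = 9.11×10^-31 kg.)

E = 3.64×10^-18 J

For a 3D rectangular well E = (h²/8m_e)·Σ n_i²/L_i² = (6.63×10^-34)²/(8·9.11×10^-31) · [2²/(0.343 nm)² + 5²/(1.04 nm)² + 3²/(1.67 nm)²].
Evaluating gives E = 3.64×10^-18 J.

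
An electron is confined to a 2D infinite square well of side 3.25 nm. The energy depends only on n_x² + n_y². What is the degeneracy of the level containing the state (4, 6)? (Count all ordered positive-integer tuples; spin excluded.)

The level has n_x² + n_y² = 52. The ordered positive-integer solutions are (4, 6), (6, 4).
That gives 2 states.

degeneracy = 2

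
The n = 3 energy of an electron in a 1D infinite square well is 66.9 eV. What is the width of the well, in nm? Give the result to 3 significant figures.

From E_n = n²h²/(8m_eL²), L = n·h/√(8m_eE_n).
E_3 = 66.9 eV = 1.072×10^-17 J, so L = 3·6.626×10^-34/√(8·9.109×10^-31·1.072×10^-17) = 2.25×10^-10 m = 0.225 nm.

L = 0.225 nm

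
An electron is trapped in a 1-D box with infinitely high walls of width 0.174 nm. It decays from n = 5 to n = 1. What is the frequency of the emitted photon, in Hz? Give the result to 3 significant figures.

E_1 = h²/(8m_eL²) = 1.990×10^-18 J and ΔE = (5² − 1²)E_1 = 4.776×10^-17 J.
f = ΔE/h = 4.776×10^-17/6.626×10^-34 = 7.21×10^16 Hz.

f = 7.21×10^16 Hz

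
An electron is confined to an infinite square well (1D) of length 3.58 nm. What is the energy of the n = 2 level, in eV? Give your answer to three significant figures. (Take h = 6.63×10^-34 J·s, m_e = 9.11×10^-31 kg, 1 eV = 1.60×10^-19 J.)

For an infinite well E_n = n²h²/(8m_eL²), so E_1 = h²/(8m_eL²) = (6.63×10^-34)²/(8·9.11×10^-31·(3.58×10^-9 m)²) = 4.706×10^-21 J.
Then E_2 = 2²·E_1 = 4·4.706×10^-21 J = 1.882×10^-20 J.
Converting, E_2 = 1.882×10^-20 J / (1.60×10^-19 J/eV) = 0.118 eV.

E_2 = 0.118 eV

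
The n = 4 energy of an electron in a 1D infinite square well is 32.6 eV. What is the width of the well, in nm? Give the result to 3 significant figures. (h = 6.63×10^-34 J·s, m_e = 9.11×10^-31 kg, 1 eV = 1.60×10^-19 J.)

From E_n = n²h²/(8m_eL²), L = n·h/√(8m_eE_n).
E_4 = 32.6 eV = 5.216×10^-18 J, so L = 4·6.63×10^-34/√(8·9.11×10^-31·5.216×10^-18) = 4.30×10^-10 m = 0.430 nm.

L = 0.430 nm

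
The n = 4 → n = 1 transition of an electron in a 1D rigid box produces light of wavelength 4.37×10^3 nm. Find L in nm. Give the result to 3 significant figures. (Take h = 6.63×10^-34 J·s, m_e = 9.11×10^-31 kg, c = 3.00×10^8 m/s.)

The photon carries ΔE = hc/λ = 6.63×10^-34·3.00×10^8/4.37×10^-6 m = 4.551×10^-20 J.
Since ΔE = (4² − 1²)E_1, E_1 = 3.034×10^-21 J, and L = h/√(8m_eE_1) = 4.46×10^-9 m = 4.46 nm.

L = 4.46 nm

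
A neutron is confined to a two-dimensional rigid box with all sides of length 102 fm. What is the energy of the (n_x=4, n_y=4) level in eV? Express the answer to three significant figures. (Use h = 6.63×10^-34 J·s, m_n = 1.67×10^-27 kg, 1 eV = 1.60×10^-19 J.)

E = 6.32×10^5 eV

For a 2D rectangular well E = (h²/8m_n)·Σ n_i²/L_i² = (6.63×10^-34)²/(8·1.67×10^-27) · [4²/(102 fm)² + 4²/(102 fm)²].
Evaluating gives E = 1.012×10^-13 J = 6.32×10^5 eV.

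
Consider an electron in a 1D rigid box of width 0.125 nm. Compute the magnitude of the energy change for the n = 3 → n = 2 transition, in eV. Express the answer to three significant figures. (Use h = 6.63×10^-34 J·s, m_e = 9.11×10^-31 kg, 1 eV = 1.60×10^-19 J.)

|ΔE| = 121 eV

E_1 = h²/(8m_eL²) = 3.860×10^-18 J.
|ΔE| = |3² − 2²|·E_1 = 5·3.860×10^-18 J = 1.930×10^-17 J = 121 eV.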